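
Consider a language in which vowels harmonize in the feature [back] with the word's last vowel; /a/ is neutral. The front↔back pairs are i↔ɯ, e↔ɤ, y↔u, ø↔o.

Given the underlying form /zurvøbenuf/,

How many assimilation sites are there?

/ø/ harmonizes with /u/ ([+back]) → [o]
/e/ harmonizes with /u/ ([+back]) → [ɤ]
2 segments change.

2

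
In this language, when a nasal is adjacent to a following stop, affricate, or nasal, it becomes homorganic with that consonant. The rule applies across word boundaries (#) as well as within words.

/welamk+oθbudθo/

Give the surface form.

[welaŋk+oθbudθo]

/m/ before /k/ (velar) → [ŋ]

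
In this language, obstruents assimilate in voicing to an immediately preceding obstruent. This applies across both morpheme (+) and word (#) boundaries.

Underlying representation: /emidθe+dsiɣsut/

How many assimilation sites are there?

/θ/ after /d/ (voiced) → [ð]
/s/ after /d/ (voiced) → [z]
/s/ after /ɣ/ (voiced) → [z]
3 segments change.

3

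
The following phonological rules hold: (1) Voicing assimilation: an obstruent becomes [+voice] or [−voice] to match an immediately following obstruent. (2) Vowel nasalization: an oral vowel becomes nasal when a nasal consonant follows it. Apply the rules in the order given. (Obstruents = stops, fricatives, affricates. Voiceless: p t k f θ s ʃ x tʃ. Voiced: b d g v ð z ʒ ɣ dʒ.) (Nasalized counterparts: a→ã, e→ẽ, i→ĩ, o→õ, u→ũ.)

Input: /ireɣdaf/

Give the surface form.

[ireɣdaf]

Rule 1: no segment meets the rule's conditions; no change.
After rule 1: ireɣdaf
Rule 2: no segment meets the rule's conditions; no change.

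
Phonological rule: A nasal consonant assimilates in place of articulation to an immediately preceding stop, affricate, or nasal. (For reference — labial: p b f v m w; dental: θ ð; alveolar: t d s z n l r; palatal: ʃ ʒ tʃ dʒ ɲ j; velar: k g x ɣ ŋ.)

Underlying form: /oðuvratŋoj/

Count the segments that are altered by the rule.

1

/ŋ/ after /t/ (alveolar) → [n]
1 segment changes.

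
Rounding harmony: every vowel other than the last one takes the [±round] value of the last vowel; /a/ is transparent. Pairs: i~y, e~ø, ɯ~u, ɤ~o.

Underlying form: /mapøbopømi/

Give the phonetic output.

/ø/ harmonizes with /i/ ([-round]) → [e]
/o/ harmonizes with /i/ ([-round]) → [ɤ]
/ø/ harmonizes with /i/ ([-round]) → [e]

[mapebɤpemi]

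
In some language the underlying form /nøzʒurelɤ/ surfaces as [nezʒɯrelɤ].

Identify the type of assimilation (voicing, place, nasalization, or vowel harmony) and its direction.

/ø/→[e] /u/→[ɯ].
Vowels agree with the last vowel, so the harmony is regressive.

vowel harmony, regressive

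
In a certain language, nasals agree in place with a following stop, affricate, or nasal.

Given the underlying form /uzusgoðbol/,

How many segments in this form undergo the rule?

No segment meets the rule's conditions.

0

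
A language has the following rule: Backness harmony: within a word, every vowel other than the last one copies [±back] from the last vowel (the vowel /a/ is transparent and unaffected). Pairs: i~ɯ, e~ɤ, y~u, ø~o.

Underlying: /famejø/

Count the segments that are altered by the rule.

No segment meets the rule's conditions.

0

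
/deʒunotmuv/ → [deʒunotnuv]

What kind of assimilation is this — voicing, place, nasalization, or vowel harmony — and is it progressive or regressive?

/m/→[n].
Each target copies a feature from the preceding segment, so the direction is progressive.

place assimilation, progressive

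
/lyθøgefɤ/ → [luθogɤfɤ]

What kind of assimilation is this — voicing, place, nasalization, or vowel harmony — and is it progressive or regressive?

/y/→[u] /ø/→[o] /e/→[ɤ].
Vowels agree with the last vowel, so the harmony is regressive.

vowel harmony, regressive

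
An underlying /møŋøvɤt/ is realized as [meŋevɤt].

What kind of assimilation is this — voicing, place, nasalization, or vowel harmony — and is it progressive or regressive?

vowel harmony, regressive

/ø/→[e] /ø/→[e].
Vowels agree with the last vowel, so the harmony is regressive.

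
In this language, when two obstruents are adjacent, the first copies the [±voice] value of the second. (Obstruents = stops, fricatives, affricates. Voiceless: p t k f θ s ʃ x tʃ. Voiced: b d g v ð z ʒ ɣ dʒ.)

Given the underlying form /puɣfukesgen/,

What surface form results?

[puxfukezgen]

/ɣ/ before /f/ (voiceless) → [x]
/s/ before /g/ (voiced) → [z]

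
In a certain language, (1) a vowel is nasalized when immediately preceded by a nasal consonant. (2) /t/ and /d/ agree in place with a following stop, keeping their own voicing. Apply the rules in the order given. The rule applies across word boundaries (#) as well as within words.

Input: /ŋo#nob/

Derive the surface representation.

[ŋõ#nõb]

Rule 1: /o/ after nasal /ŋ/ → [õ]
Rule 1: /o/ after nasal /n/ → [õ]
After rule 1: ŋõ#nõb
Rule 2: no segment meets the rule's conditions; no change.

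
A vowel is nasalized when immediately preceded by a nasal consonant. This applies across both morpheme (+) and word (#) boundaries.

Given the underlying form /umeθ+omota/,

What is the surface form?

[umẽθ+omõta]

/e/ after nasal /m/ → [ẽ]
/o/ after nasal /m/ → [õ]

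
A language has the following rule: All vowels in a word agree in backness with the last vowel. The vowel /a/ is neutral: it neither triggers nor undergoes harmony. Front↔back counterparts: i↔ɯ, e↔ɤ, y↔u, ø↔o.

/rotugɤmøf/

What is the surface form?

/o/ harmonizes with /ø/ ([-back]) → [ø]
/u/ harmonizes with /ø/ ([-back]) → [y]
/ɤ/ harmonizes with /ø/ ([-back]) → [e]

[røtygemøf]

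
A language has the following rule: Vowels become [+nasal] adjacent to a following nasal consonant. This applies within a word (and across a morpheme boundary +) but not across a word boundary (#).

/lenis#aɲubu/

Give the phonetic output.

[lẽnis#ãɲubu]

/e/ before nasal /n/ → [ẽ]
/a/ before nasal /ɲ/ → [ã]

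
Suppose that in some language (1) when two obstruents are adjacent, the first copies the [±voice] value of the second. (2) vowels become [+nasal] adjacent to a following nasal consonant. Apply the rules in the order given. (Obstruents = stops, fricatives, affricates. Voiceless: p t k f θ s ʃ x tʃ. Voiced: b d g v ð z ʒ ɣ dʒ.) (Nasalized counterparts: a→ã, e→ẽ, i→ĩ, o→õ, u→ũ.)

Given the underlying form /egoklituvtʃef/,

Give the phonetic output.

[egoklituftʃef]

Rule 1: /v/ before /tʃ/ (voiceless) → [f]
After rule 1: egoklituftʃef
Rule 2: no segment meets the rule's conditions; no change.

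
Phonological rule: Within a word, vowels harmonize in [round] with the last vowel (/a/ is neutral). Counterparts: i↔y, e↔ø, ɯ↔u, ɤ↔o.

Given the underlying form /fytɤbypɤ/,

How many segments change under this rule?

/y/ harmonizes with /ɤ/ ([-round]) → [i]
/y/ harmonizes with /ɤ/ ([-round]) → [i]
2 segments change.

2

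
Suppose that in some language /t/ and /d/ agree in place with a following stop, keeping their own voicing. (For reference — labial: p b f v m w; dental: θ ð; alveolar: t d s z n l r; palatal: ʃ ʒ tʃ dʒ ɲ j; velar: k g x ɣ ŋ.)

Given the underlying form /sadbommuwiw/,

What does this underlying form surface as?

[sabbommuwiw]

/d/ before /b/ (labial) → [b]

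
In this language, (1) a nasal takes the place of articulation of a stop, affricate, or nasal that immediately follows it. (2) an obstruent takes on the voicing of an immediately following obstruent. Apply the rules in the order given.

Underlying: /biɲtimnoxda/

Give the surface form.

Rule 1: /ɲ/ before /t/ (alveolar) → [n]
Rule 1: /m/ before /n/ (alveolar) → [n]
After rule 1: bintinnoxda
Rule 2: /x/ before /d/ (voiced) → [ɣ]

[bintinnoɣda]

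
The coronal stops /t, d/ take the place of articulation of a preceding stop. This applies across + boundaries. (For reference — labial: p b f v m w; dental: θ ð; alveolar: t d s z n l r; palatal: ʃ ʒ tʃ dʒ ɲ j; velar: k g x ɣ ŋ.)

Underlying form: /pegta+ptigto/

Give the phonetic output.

[pegka+ppigko]

/t/ after /g/ (velar) → [k]
/t/ after /p/ (labial) → [p]
/t/ after /g/ (velar) → [k]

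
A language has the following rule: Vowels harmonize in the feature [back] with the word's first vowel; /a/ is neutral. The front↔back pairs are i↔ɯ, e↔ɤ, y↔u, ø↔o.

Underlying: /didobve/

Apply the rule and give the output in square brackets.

[didøbve]

/o/ harmonizes with /i/ ([-back]) → [ø]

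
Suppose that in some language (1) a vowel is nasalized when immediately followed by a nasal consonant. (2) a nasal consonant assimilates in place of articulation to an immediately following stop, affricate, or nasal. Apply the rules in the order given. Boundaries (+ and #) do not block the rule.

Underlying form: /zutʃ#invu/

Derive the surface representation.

Rule 1: /i/ before nasal /n/ → [ĩ]
After rule 1: zutʃ#ĩnvu
Rule 2: no segment meets the rule's conditions; no change.

[zutʃ#ĩnvu]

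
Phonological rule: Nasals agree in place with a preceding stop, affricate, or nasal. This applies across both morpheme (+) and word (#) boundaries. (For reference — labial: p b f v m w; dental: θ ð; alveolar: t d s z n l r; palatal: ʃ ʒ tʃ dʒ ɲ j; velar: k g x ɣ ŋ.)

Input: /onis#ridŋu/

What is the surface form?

/ŋ/ after /d/ (alveolar) → [n]

[onis#ridnu]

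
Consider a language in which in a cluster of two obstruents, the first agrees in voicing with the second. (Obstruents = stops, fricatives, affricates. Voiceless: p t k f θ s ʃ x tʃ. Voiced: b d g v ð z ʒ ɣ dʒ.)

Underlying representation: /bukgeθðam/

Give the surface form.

[buggeððam]

/k/ before /g/ (voiced) → [g]
/θ/ before /ð/ (voiced) → [ð]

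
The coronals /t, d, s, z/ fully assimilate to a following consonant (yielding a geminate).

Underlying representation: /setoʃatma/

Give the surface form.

/t/ before /m/ → [m] (total assimilation)

[setoʃamma]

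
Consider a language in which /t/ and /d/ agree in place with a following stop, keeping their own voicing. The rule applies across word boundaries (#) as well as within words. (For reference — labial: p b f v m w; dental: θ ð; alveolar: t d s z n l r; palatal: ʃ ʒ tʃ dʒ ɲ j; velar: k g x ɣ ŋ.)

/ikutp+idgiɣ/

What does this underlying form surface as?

/t/ before /p/ (labial) → [p]
/d/ before /g/ (velar) → [g]

[ikupp+iggiɣ]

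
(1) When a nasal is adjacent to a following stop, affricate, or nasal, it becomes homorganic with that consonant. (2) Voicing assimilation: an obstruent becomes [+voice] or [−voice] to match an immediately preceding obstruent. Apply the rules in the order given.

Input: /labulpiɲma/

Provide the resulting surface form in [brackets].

[labulpimma]

Rule 1: /ɲ/ before /m/ (labial) → [m]
After rule 1: labulpimma
Rule 2: no segment meets the rule's conditions; no change.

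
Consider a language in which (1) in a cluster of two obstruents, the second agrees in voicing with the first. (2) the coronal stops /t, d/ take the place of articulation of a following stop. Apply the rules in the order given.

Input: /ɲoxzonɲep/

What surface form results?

[ɲoxsonɲep]

Rule 1: /z/ after /x/ (voiceless) → [s]
After rule 1: ɲoxsonɲep
Rule 2: no segment meets the rule's conditions; no change.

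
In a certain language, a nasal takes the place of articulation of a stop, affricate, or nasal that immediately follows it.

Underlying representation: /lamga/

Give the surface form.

/m/ before /g/ (velar) → [ŋ]

[laŋga]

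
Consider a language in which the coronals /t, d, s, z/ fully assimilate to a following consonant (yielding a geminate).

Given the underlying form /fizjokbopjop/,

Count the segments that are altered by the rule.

/z/ before /j/ → [j] (total assimilation)
1 segment changes.

1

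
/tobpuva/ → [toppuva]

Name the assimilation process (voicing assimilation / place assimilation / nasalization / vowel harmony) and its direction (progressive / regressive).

voicing assimilation, regressive

/b/→[p].
Each target copies a feature from the following segment, so the direction is regressive.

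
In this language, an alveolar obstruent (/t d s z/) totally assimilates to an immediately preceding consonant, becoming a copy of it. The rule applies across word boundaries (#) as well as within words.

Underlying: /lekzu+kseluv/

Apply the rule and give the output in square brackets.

/z/ after /k/ → [k] (total assimilation)
/s/ after /k/ → [k] (total assimilation)

[lekku+kkeluv]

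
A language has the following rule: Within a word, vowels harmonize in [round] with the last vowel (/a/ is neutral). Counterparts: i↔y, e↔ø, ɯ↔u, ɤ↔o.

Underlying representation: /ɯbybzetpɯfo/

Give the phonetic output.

/ɯ/ harmonizes with /o/ ([+round]) → [u]
/e/ harmonizes with /o/ ([+round]) → [ø]
/ɯ/ harmonizes with /o/ ([+round]) → [u]

[ubybzøtpufo]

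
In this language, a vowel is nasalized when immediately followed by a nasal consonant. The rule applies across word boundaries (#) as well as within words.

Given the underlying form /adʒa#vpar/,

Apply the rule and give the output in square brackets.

no segment meets the rule's conditions; no change.

[adʒa#vpar]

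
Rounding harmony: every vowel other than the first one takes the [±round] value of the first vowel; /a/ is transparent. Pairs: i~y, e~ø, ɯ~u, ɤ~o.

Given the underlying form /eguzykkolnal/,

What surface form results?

[egɯzikkɤlnal]

/u/ harmonizes with /e/ ([-round]) → [ɯ]
/y/ harmonizes with /e/ ([-round]) → [i]
/o/ harmonizes with /e/ ([-round]) → [ɤ]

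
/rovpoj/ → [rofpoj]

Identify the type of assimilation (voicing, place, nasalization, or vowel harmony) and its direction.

/v/→[f].
Each target copies a feature from the following segment, so the direction is regressive.

voicing assimilation, regressive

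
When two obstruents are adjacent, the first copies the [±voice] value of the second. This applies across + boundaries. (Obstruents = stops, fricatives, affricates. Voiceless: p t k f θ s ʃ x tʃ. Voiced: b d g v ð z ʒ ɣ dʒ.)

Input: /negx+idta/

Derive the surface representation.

[nekx+itta]

/g/ before /x/ (voiceless) → [k]
/d/ before /t/ (voiceless) → [t]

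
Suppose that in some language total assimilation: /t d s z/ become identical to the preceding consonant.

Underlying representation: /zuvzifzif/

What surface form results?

[zuvviffif]

/z/ after /v/ → [v] (total assimilation)
/z/ after /f/ → [f] (total assimilation)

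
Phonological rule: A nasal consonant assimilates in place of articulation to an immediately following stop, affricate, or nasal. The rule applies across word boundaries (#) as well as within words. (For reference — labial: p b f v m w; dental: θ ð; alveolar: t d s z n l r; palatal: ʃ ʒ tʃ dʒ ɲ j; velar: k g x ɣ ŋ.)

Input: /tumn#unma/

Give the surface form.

[tunn#umma]

/m/ before /n/ (alveolar) → [n]
/n/ before /m/ (labial) → [m]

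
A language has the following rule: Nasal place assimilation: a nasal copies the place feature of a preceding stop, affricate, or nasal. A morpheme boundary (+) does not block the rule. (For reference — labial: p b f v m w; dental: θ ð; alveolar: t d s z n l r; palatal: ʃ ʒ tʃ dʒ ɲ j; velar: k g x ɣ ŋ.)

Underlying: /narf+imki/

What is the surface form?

[narf+imki]

no segment meets the rule's conditions; no change.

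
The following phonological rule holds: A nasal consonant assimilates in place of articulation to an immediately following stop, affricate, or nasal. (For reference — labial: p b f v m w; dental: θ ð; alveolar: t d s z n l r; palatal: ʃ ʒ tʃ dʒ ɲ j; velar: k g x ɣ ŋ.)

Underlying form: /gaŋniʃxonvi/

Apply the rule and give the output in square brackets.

/ŋ/ before /n/ (alveolar) → [n]

[ganniʃxonvi]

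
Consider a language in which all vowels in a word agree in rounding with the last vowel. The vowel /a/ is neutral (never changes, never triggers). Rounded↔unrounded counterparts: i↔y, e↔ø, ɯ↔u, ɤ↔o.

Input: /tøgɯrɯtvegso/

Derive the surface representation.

/ɯ/ harmonizes with /o/ ([+round]) → [u]
/ɯ/ harmonizes with /o/ ([+round]) → [u]
/e/ harmonizes with /o/ ([+round]) → [ø]

[tøgurutvøgso]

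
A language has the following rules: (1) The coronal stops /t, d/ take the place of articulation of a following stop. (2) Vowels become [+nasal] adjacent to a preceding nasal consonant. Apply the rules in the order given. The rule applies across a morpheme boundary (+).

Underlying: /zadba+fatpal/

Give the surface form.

[zabba+fappal]

Rule 1: /d/ before /b/ (labial) → [b]
Rule 1: /t/ before /p/ (labial) → [p]
After rule 1: zabba+fappal
Rule 2: no segment meets the rule's conditions; no change.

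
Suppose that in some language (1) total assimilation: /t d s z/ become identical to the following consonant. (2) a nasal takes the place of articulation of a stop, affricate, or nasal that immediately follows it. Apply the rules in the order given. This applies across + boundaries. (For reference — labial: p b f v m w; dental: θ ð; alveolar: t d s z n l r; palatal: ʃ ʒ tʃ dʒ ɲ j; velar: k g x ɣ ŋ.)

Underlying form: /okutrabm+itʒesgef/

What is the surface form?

Rule 1: /t/ before /r/ → [r] (total assimilation)
Rule 1: /t/ before /ʒ/ → [ʒ] (total assimilation)
Rule 1: /s/ before /g/ → [g] (total assimilation)
After rule 1: okurrabm+iʒʒeggef
Rule 2: no segment meets the rule's conditions; no change.

[okurrabm+iʒʒeggef]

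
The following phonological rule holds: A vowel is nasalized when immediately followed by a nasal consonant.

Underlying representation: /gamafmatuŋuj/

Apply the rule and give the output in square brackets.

/a/ before nasal /m/ → [ã]
/u/ before nasal /ŋ/ → [ũ]

[gãmafmatũŋuj]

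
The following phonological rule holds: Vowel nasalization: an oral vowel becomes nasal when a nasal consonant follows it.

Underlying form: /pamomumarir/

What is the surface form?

/a/ before nasal /m/ → [ã]
/o/ before nasal /m/ → [õ]
/u/ before nasal /m/ → [ũ]

[pãmõmũmarir]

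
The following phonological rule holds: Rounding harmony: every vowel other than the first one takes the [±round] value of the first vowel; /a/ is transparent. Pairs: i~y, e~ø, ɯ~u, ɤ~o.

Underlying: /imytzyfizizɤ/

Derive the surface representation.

[imitzifizizɤ]

/y/ harmonizes with /i/ ([-round]) → [i]
/y/ harmonizes with /i/ ([-round]) → [i]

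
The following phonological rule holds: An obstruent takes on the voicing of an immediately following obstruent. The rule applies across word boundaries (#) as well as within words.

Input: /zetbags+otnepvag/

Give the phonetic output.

/t/ before /b/ (voiced) → [d]
/g/ before /s/ (voiceless) → [k]
/p/ before /v/ (voiced) → [b]

[zedbaks+otnebvag]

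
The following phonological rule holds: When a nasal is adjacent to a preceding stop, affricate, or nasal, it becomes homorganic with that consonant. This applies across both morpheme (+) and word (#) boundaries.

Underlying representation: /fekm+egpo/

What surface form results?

[fekŋ+egpo]

/m/ after /k/ (velar) → [ŋ]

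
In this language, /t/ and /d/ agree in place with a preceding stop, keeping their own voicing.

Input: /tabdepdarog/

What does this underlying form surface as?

[tabbepbarog]

/d/ after /b/ (labial) → [b]
/d/ after /p/ (labial) → [b]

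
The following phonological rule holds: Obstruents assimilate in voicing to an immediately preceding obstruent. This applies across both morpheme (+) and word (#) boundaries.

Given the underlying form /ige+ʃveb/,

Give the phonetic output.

[ige+ʃfeb]

/v/ after /ʃ/ (voiceless) → [f]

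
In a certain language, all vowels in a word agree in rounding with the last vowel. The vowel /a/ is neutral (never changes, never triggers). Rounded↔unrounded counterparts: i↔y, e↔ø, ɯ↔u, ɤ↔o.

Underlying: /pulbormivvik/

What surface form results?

/u/ harmonizes with /i/ ([-round]) → [ɯ]
/o/ harmonizes with /i/ ([-round]) → [ɤ]

[pɯlbɤrmivvik]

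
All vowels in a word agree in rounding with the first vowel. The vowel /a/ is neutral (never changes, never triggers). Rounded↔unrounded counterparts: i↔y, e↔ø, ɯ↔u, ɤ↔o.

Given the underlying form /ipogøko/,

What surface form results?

[ipɤgekɤ]

/o/ harmonizes with /i/ ([-round]) → [ɤ]
/ø/ harmonizes with /i/ ([-round]) → [e]
/o/ harmonizes with /i/ ([-round]) → [ɤ]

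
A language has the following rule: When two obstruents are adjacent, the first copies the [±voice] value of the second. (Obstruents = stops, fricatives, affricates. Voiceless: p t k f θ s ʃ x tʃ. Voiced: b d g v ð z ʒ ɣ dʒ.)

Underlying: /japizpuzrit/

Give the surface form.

/z/ before /p/ (voiceless) → [s]

[japispuzrit]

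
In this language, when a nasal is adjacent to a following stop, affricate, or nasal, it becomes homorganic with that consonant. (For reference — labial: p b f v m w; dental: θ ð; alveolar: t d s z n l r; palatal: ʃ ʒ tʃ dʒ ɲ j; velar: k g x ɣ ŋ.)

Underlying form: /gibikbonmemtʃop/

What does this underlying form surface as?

/n/ before /m/ (labial) → [m]
/m/ before /tʃ/ (palatal) → [ɲ]

[gibikbommeɲtʃop]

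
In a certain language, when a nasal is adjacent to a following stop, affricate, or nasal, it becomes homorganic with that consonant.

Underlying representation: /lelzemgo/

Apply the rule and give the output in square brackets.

[lelzeŋgo]

/m/ before /g/ (velar) → [ŋ]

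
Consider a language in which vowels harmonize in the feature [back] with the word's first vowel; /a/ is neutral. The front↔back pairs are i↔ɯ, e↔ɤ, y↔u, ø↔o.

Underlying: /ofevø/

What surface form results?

[ofɤvo]

/e/ harmonizes with /o/ ([+back]) → [ɤ]
/ø/ harmonizes with /o/ ([+back]) → [o]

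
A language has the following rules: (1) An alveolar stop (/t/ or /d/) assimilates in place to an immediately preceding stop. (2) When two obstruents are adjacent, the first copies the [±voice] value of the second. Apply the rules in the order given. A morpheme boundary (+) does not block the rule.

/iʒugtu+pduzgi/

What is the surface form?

[iʒukku+bbuzgi]

Rule 1: /t/ after /g/ (velar) → [k]
Rule 1: /d/ after /p/ (labial) → [b]
After rule 1: iʒugku+pbuzgi
Rule 2: /g/ before /k/ (voiceless) → [k]
Rule 2: /p/ before /b/ (voiced) → [b]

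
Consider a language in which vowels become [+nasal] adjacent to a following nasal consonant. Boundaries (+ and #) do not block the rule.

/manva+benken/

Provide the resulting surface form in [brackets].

[mãnva+bẽnkẽn]

/a/ before nasal /n/ → [ã]
/e/ before nasal /n/ → [ẽ]
/e/ before nasal /n/ → [ẽ]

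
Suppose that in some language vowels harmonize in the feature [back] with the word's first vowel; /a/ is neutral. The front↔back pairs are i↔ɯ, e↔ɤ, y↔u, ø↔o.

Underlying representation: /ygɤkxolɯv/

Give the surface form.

[ygekxøliv]

/ɤ/ harmonizes with /y/ ([-back]) → [e]
/o/ harmonizes with /y/ ([-back]) → [ø]
/ɯ/ harmonizes with /y/ ([-back]) → [i]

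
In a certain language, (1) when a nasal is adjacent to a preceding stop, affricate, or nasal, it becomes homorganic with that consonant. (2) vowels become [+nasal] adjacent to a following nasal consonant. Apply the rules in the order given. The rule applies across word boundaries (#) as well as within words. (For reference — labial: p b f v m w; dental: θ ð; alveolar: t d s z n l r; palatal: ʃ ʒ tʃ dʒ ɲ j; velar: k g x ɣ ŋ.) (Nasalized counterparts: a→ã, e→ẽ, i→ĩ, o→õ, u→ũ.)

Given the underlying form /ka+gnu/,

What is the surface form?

[ka+gŋu]

Rule 1: /n/ after /g/ (velar) → [ŋ]
After rule 1: ka+gŋu
Rule 2: no segment meets the rule's conditions; no change.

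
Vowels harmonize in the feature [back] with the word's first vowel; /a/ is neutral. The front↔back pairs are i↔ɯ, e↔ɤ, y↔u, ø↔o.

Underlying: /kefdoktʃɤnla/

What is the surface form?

/o/ harmonizes with /e/ ([-back]) → [ø]
/ɤ/ harmonizes with /e/ ([-back]) → [e]

[kefdøktʃenla]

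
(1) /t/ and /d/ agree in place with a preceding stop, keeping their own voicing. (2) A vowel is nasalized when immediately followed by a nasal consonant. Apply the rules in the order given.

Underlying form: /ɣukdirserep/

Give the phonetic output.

[ɣukgirserep]

Rule 1: /d/ after /k/ (velar) → [g]
After rule 1: ɣukgirserep
Rule 2: no segment meets the rule's conditions; no change.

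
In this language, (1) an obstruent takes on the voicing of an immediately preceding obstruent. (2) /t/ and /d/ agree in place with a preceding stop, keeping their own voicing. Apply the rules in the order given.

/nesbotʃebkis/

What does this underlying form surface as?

[nespotʃebgis]

Rule 1: /b/ after /s/ (voiceless) → [p]
Rule 1: /k/ after /b/ (voiced) → [g]
After rule 1: nespotʃebgis
Rule 2: no segment meets the rule's conditions; no change.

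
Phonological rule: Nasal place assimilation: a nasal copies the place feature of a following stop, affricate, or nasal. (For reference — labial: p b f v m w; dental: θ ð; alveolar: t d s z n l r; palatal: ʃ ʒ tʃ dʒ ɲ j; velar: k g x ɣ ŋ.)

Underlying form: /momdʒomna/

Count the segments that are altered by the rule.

/m/ before /dʒ/ (palatal) → [ɲ]
/m/ before /n/ (alveolar) → [n]
2 segments change.

2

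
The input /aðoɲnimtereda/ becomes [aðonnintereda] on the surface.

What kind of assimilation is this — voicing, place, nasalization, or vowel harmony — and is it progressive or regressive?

place assimilation, regressive

/ɲ/→[n] /m/→[n].
Each target copies a feature from the following segment, so the direction is regressive.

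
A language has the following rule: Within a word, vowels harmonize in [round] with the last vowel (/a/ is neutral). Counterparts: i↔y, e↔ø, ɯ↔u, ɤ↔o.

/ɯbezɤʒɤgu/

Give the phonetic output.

[ubøzoʒogu]

/ɯ/ harmonizes with /u/ ([+round]) → [u]
/e/ harmonizes with /u/ ([+round]) → [ø]
/ɤ/ harmonizes with /u/ ([+round]) → [o]
/ɤ/ harmonizes with /u/ ([+round]) → [o]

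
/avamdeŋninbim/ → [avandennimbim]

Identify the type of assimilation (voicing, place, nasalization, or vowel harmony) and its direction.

/m/→[n] /ŋ/→[n] /n/→[m].
Each target copies a feature from the following segment, so the direction is regressive.

place assimilation, regressive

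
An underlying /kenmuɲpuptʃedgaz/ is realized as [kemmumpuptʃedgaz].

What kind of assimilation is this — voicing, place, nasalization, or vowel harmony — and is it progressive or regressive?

/n/→[m] /ɲ/→[m].
Each target copies a feature from the following segment, so the direction is regressive.

place assimilation, regressive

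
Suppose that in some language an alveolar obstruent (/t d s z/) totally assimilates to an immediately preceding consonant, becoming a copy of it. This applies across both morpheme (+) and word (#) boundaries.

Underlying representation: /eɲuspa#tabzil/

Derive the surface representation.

[eɲuspa#tabbil]

/z/ after /b/ → [b] (total assimilation)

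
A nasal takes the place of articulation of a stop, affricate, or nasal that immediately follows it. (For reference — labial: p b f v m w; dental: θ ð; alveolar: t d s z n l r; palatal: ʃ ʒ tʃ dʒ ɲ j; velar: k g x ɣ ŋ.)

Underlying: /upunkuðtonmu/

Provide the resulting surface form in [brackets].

/n/ before /k/ (velar) → [ŋ]
/n/ before /m/ (labial) → [m]

[upuŋkuðtommu]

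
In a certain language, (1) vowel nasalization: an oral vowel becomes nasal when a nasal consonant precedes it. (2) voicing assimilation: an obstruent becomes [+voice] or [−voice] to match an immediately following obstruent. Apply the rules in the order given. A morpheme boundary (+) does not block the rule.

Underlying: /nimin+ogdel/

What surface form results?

[nĩmĩn+õgdel]

Rule 1: /i/ after nasal /n/ → [ĩ]
Rule 1: /i/ after nasal /m/ → [ĩ]
Rule 1: /o/ after nasal /n/ → [õ]
After rule 1: nĩmĩn+õgdel
Rule 2: no segment meets the rule's conditions; no change.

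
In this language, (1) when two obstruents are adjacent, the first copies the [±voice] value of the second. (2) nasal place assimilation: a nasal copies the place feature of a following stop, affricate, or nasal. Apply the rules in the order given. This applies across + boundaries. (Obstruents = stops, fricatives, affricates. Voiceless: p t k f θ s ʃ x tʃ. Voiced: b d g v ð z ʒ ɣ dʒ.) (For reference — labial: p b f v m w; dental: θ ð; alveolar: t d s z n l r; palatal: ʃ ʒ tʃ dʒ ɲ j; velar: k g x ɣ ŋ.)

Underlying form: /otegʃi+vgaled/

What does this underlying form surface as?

[otekʃi+vgaled]

Rule 1: /g/ before /ʃ/ (voiceless) → [k]
After rule 1: otekʃi+vgaled
Rule 2: no segment meets the rule's conditions; no change.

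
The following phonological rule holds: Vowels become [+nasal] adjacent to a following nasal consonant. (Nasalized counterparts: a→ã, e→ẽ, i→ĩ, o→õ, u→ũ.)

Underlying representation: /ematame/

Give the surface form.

[ẽmatãme]

/e/ before nasal /m/ → [ẽ]
/a/ before nasal /m/ → [ã]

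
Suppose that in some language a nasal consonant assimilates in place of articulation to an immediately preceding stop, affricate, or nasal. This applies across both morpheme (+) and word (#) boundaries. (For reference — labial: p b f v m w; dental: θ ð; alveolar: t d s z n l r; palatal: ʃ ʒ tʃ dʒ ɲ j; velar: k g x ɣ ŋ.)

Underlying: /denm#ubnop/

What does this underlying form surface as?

/m/ after /n/ (alveolar) → [n]
/n/ after /b/ (labial) → [m]

[denn#ubmop]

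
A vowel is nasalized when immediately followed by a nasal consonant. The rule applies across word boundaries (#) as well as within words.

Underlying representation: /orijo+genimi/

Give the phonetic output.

/e/ before nasal /n/ → [ẽ]
/i/ before nasal /m/ → [ĩ]

[orijo+gẽnĩmi]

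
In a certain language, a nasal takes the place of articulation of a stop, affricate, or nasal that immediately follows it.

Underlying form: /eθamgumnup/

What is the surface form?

[eθaŋgunnup]

/m/ before /g/ (velar) → [ŋ]
/m/ before /n/ (alveolar) → [n]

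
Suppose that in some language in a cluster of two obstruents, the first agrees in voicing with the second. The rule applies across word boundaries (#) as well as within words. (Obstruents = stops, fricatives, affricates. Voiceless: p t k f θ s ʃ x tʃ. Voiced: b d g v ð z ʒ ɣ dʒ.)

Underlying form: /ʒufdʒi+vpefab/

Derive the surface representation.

[ʒuvdʒi+fpefab]

/f/ before /dʒ/ (voiced) → [v]
/v/ before /p/ (voiceless) → [f]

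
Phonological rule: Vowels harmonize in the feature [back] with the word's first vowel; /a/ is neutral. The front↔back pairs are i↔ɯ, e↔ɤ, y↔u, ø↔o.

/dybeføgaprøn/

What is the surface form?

no segment meets the rule's conditions; no change.

[dybeføgaprøn]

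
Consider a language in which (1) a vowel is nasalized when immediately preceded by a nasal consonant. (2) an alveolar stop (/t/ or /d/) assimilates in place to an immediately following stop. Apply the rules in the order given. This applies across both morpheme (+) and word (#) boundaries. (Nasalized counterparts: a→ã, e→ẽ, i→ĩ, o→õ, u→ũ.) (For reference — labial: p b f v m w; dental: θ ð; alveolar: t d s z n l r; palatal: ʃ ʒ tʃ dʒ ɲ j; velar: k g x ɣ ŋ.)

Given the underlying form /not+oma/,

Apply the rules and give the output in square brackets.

[nõt+omã]

Rule 1: /o/ after nasal /n/ → [õ]
Rule 1: /a/ after nasal /m/ → [ã]
After rule 1: nõt+omã
Rule 2: no segment meets the rule's conditions; no change.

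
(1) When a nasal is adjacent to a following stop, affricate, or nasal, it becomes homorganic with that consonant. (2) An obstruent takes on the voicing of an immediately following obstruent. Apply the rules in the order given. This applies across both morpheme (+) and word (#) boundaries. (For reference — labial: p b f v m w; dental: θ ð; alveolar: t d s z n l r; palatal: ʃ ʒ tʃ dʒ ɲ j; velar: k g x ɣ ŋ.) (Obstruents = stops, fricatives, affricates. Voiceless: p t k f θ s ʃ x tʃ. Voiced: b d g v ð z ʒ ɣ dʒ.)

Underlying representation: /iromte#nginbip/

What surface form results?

Rule 1: /m/ before /t/ (alveolar) → [n]
Rule 1: /n/ before /g/ (velar) → [ŋ]
Rule 1: /n/ before /b/ (labial) → [m]
After rule 1: ironte#ŋgimbip
Rule 2: no segment meets the rule's conditions; no change.

[ironte#ŋgimbip]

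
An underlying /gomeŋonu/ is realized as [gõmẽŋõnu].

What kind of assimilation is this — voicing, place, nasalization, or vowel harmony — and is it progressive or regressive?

nasalization, regressive

/o/→[õ] /e/→[ẽ] /o/→[õ].
Each target copies a feature from the following segment, so the direction is regressive.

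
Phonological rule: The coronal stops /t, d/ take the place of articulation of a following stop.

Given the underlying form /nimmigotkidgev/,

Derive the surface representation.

/t/ before /k/ (velar) → [k]
/d/ before /g/ (velar) → [g]

[nimmigokkiggev]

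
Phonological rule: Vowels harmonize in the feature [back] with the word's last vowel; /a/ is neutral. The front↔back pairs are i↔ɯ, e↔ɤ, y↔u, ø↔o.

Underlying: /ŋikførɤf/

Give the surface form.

/i/ harmonizes with /ɤ/ ([+back]) → [ɯ]
/ø/ harmonizes with /ɤ/ ([+back]) → [o]

[ŋɯkforɤf]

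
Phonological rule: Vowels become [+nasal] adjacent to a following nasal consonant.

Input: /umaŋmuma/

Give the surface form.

[ũmãŋmũma]

/u/ before nasal /m/ → [ũ]
/a/ before nasal /ŋ/ → [ã]
/u/ before nasal /m/ → [ũ]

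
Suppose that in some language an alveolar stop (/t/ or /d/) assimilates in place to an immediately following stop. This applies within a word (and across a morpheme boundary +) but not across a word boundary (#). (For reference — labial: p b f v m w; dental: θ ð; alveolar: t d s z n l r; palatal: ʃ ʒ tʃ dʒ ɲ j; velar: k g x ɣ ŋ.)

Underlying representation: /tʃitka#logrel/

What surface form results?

[tʃikka#logrel]

/t/ before /k/ (velar) → [k]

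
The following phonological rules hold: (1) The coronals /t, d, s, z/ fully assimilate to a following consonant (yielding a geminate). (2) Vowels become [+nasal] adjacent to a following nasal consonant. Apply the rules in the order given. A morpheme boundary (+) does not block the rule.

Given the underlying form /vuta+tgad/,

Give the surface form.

Rule 1: /t/ before /g/ → [g] (total assimilation)
After rule 1: vuta+ggad
Rule 2: no segment meets the rule's conditions; no change.

[vuta+ggad]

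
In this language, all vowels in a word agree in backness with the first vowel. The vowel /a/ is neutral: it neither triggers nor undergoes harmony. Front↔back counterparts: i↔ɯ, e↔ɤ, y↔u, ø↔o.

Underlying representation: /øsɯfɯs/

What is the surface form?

[øsifis]

/ɯ/ harmonizes with /ø/ ([-back]) → [i]
/ɯ/ harmonizes with /ø/ ([-back]) → [i]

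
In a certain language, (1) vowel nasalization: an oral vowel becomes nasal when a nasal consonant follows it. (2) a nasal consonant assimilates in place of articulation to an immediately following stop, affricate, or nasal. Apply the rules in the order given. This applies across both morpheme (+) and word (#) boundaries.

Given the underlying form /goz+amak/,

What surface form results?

[goz+ãmak]

Rule 1: /a/ before nasal /m/ → [ã]
After rule 1: goz+ãmak
Rule 2: no segment meets the rule's conditions; no change.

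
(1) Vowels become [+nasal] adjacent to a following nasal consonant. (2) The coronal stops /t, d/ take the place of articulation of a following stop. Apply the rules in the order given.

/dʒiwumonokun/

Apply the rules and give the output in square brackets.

Rule 1: /u/ before nasal /m/ → [ũ]
Rule 1: /o/ before nasal /n/ → [õ]
Rule 1: /u/ before nasal /n/ → [ũ]
After rule 1: dʒiwũmõnokũn
Rule 2: no segment meets the rule's conditions; no change.

[dʒiwũmõnokũn]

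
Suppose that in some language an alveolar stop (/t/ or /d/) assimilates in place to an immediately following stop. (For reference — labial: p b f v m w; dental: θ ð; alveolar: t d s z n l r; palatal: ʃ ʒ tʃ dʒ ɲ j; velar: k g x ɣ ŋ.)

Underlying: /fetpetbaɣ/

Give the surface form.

/t/ before /p/ (labial) → [p]
/t/ before /b/ (labial) → [p]

[feppepbaɣ]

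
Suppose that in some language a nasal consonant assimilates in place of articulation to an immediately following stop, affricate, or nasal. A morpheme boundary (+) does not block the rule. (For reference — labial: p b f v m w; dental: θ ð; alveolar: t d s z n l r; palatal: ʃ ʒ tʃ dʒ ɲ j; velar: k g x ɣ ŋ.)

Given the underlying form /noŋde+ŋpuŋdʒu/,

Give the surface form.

[nonde+mpuɲdʒu]

/ŋ/ before /d/ (alveolar) → [n]
/ŋ/ before /p/ (labial) → [m]
/ŋ/ before /dʒ/ (palatal) → [ɲ]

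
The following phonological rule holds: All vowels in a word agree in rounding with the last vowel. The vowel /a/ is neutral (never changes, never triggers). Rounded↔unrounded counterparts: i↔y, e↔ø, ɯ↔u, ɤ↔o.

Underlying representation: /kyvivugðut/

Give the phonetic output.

[kyvyvugðut]

/i/ harmonizes with /u/ ([+round]) → [y]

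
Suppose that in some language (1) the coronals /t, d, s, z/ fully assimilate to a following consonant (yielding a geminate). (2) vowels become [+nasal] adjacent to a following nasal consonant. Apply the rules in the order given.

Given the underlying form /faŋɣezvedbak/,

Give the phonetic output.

Rule 1: /z/ before /v/ → [v] (total assimilation)
Rule 1: /d/ before /b/ → [b] (total assimilation)
After rule 1: faŋɣevvebbak
Rule 2: /a/ before nasal /ŋ/ → [ã]

[fãŋɣevvebbak]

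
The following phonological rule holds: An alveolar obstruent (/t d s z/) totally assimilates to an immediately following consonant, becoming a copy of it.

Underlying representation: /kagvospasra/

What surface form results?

/s/ before /p/ → [p] (total assimilation)
/s/ before /r/ → [r] (total assimilation)

[kagvopparra]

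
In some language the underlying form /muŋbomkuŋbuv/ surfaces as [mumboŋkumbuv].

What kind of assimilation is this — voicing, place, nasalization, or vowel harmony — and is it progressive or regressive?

/ŋ/→[m] /m/→[ŋ] /ŋ/→[m].
Each target copies a feature from the following segment, so the direction is regressive.

place assimilation, regressive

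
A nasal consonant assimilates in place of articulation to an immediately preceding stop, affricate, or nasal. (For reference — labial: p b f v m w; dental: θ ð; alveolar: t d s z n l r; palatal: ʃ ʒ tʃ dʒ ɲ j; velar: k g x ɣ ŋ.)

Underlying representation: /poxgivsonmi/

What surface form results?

/m/ after /n/ (alveolar) → [n]

[poxgivsonni]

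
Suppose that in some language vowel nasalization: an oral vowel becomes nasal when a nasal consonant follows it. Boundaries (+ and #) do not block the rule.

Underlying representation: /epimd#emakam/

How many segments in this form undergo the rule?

3

/i/ before nasal /m/ → [ĩ]
/e/ before nasal /m/ → [ẽ]
/a/ before nasal /m/ → [ã]
3 segments change.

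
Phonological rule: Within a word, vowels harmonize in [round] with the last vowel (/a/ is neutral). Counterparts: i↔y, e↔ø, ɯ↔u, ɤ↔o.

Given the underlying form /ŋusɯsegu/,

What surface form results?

/ɯ/ harmonizes with /u/ ([+round]) → [u]
/e/ harmonizes with /u/ ([+round]) → [ø]

[ŋususøgu]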